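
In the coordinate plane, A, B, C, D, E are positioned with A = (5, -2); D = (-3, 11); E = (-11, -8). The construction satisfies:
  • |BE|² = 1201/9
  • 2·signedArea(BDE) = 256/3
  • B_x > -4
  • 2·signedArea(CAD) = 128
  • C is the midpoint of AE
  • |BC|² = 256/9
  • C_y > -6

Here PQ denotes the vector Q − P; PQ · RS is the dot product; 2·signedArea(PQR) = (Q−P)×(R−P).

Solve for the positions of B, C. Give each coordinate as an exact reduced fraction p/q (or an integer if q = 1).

1. B_x = -3  [line 19·x + -8·y + 179/3 = 0 ∩ |BE|² = 1201/9]
2. B_y = 1/3  [line 19·x + -8·y + 179/3 = 0 ∩ |BE|² = 1201/9]
   → B = (-3, 1/3)
3. C_x = -3  [C is the midpoint of AE]
4. C_y = -5  [C is the midpoint of AE]
   → C = (-3, -5)

B = (-3, 1/3)
C = (-3, -5)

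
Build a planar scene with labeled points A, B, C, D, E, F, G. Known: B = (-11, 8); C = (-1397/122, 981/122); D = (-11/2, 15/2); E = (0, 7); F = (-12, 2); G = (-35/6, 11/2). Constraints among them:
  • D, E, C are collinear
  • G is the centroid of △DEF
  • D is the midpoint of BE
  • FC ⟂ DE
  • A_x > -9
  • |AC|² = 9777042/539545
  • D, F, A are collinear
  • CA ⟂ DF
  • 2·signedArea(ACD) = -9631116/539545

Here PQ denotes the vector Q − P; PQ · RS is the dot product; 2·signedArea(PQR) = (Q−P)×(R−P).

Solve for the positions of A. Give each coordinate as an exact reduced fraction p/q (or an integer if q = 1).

1. A_x = -153923/17690  [D, F, A are collinear ∩ CA ⟂ DF]
2. A_y = 84759/17690  [D, F, A are collinear ∩ CA ⟂ DF]
   → A = (-153923/17690, 84759/17690)

A = (-153923/17690, 84759/17690)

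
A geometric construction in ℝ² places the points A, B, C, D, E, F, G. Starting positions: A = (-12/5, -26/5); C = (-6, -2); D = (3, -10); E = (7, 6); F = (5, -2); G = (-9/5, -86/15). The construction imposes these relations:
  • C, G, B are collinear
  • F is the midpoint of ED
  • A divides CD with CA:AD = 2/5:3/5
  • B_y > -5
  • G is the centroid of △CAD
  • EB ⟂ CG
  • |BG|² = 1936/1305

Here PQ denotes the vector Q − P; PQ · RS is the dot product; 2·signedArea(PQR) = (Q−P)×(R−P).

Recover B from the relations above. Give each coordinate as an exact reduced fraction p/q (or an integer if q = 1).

B = (-393/145, -714/145)

1. B_x = -393/145  [C, G, B are collinear ∩ EB ⟂ CG]
2. B_y = -714/145  [C, G, B are collinear ∩ EB ⟂ CG]
   → B = (-393/145, -714/145)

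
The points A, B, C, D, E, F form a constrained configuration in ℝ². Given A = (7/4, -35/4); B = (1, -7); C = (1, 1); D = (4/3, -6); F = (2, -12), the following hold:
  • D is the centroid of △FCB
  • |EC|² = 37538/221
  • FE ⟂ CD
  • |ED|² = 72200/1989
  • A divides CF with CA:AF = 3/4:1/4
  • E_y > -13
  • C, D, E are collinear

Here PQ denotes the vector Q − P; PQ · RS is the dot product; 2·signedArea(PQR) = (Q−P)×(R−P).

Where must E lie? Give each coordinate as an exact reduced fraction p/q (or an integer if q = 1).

1. E_x = 358/221  [C, D, E are collinear ∩ FE ⟂ CD]
2. E_y = -2656/221  [C, D, E are collinear ∩ FE ⟂ CD]
   → E = (358/221, -2656/221)

E = (358/221, -2656/221)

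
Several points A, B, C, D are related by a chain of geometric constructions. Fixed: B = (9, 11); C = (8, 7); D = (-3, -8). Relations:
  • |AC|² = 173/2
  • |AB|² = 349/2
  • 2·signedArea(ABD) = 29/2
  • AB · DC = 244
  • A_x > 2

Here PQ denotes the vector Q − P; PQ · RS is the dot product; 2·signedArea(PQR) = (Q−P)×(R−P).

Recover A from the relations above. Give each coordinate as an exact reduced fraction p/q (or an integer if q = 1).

1. A_x = 5/2  [AB · DC = 244 ∩ 2·signedArea(ABD) = 29/2]
2. A_y = -1/2  [AB · DC = 244 ∩ 2·signedArea(ABD) = 29/2]
   → A = (5/2, -1/2)

A = (5/2, -1/2)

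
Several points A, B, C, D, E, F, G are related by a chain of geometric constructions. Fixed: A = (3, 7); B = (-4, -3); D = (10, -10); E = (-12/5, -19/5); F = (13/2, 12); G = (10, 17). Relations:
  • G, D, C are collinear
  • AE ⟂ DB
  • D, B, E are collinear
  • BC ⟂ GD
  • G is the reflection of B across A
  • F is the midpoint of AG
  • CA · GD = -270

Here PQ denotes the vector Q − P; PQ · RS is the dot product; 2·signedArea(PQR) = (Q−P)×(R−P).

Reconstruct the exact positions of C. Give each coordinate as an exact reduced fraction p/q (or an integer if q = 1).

C = (10, -3)

1. C_x = 10  [G, D, C are collinear ∩ BC ⟂ GD]
2. C_y = -3  [G, D, C are collinear ∩ BC ⟂ GD]
   → C = (10, -3)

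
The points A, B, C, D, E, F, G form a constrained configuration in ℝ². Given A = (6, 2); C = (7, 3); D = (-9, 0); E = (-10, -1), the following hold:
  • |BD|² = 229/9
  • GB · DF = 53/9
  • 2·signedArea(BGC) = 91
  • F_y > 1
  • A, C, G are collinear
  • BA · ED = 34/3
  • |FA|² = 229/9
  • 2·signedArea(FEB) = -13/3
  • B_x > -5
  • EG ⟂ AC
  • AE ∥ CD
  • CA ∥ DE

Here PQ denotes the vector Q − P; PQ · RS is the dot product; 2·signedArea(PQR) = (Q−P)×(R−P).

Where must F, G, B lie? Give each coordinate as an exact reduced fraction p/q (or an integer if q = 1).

B = (-4, 2/3)
F = (1, 4/3)
G = (-7/2, -15/2)

1. G_x = -7/2  [A, C, G are collinear ∩ EG ⟂ AC]
2. G_y = -15/2  [A, C, G are collinear ∩ EG ⟂ AC]
   → G = (-7/2, -15/2)
3. B_x = -4  [2·signedArea(BGC) = 91 ∩ BA · ED = 34/3]
4. B_y = 2/3  [2·signedArea(BGC) = 91 ∩ BA · ED = 34/3]
   → B = (-4, 2/3)
5. F_x = 1  [2·signedArea(FEB) = -13/3 ∩ GB · DF = 53/9]
6. F_y = 4/3  [2·signedArea(FEB) = -13/3 ∩ GB · DF = 53/9]
   → F = (1, 4/3)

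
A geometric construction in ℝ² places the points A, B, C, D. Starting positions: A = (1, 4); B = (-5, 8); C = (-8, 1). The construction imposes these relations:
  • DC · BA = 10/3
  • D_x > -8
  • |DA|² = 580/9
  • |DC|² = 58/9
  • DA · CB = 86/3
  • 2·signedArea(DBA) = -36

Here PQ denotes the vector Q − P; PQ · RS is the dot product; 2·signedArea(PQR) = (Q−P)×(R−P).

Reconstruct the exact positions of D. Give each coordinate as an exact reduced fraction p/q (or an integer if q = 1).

1. D_x = -7  [DC · BA = 10/3 ∩ 2·signedArea(DBA) = -36]
2. D_y = 10/3  [DC · BA = 10/3 ∩ 2·signedArea(DBA) = -36]
   → D = (-7, 10/3)

D = (-7, 10/3)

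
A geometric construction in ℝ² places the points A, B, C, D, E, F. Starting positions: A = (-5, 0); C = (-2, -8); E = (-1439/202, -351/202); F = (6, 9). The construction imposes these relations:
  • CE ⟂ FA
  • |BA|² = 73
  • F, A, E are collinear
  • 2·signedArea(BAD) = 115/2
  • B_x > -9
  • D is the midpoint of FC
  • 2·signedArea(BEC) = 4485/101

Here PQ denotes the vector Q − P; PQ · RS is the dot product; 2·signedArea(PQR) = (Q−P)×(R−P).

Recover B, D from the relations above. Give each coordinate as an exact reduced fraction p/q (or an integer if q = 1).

1. D_x = 2  [D is the midpoint of FC]
2. D_y = 1/2  [D is the midpoint of FC]
   → D = (2, 1/2)
3. B_x = -8  [2·signedArea(BEC) = 4485/101 ∩ 2·signedArea(BAD) = 115/2]
4. B_y = 8  [2·signedArea(BEC) = 4485/101 ∩ 2·signedArea(BAD) = 115/2]
   → B = (-8, 8)

B = (-8, 8)
D = (2, 1/2)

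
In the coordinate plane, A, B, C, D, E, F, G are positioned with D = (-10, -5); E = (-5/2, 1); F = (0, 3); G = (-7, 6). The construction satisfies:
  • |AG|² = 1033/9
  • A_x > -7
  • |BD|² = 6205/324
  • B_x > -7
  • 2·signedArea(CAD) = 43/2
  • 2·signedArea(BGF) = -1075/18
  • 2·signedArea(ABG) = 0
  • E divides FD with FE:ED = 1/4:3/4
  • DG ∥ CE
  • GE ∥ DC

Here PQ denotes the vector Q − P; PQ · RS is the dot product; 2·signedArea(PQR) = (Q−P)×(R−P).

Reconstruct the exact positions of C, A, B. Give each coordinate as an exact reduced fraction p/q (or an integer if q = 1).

A = (-6, -14/3)
B = (-37/6, -26/9)
C = (-11/2, -10)

1. C_x = -11/2  [DG ∥ CE ∩ GE ∥ DC]
2. C_y = -10  [DG ∥ CE ∩ GE ∥ DC]
   → C = (-11/2, -10)
3. A_x = -6  [line 5·x + 9/2·y + 51 = 0 ∩ |AG|² = 1033/9]
4. A_y = -14/3  [line 5·x + 9/2·y + 51 = 0 ∩ |AG|² = 1033/9]
   → A = (-6, -14/3)
5. B_x = -37/6  [2·signedArea(ABG) = 0 ∩ 2·signedArea(BGF) = -1075/18]
6. B_y = -26/9  [2·signedArea(ABG) = 0 ∩ 2·signedArea(BGF) = -1075/18]
   → B = (-37/6, -26/9)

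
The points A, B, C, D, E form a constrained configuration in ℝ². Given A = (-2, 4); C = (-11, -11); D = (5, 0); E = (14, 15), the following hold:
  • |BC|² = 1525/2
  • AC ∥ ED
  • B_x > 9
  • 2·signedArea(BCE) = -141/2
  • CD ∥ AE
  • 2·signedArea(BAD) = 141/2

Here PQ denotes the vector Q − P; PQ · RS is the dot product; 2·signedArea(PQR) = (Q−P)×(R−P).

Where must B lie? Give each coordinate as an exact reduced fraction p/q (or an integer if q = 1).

B = (19/2, 15/2)

1. B_x = 19/2  [2·signedArea(BCE) = -141/2 ∩ 2·signedArea(BAD) = 141/2]
2. B_y = 15/2  [2·signedArea(BCE) = -141/2 ∩ 2·signedArea(BAD) = 141/2]
   → B = (19/2, 15/2)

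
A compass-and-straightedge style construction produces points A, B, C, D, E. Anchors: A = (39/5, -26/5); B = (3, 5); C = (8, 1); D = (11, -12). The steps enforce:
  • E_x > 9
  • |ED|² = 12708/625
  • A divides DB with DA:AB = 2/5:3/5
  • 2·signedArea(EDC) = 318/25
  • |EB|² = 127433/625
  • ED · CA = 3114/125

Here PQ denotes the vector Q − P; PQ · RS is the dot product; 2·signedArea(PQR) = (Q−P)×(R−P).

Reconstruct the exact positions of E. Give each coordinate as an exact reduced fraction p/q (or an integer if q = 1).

1. E_x = 227/25  [2·signedArea(EDC) = 318/25 ∩ ED · CA = 3114/125]
2. E_y = -198/25  [2·signedArea(EDC) = 318/25 ∩ ED · CA = 3114/125]
   → E = (227/25, -198/25)

E = (227/25, -198/25)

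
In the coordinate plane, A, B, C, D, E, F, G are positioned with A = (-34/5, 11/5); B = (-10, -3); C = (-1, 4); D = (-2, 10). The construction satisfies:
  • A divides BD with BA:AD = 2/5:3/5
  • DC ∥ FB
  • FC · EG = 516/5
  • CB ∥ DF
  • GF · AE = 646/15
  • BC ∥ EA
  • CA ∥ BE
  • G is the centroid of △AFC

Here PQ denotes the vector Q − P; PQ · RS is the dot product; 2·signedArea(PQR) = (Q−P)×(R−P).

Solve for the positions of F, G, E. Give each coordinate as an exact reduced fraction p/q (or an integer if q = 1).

1. F_x = -11  [DC ∥ FB ∩ CB ∥ DF]
2. F_y = 3  [DC ∥ FB ∩ CB ∥ DF]
   → F = (-11, 3)
3. G_x = -94/15  [G is the centroid of △AFC]
4. G_y = 46/15  [G is the centroid of △AFC]
   → G = (-94/15, 46/15)
5. E_x = -79/5  [BC ∥ EA ∩ CA ∥ BE]
6. E_y = -24/5  [BC ∥ EA ∩ CA ∥ BE]
   → E = (-79/5, -24/5)

E = (-79/5, -24/5)
F = (-11, 3)
G = (-94/15, 46/15)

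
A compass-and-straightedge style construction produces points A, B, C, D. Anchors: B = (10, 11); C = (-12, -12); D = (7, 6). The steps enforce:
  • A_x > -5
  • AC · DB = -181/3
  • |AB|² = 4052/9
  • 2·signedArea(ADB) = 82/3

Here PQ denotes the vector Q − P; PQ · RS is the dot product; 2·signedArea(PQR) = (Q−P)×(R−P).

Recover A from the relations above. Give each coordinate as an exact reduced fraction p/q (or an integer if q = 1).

A = (-14/3, -13/3)

1. A_x = -14/3  [AC · DB = -181/3 ∩ 2·signedArea(ADB) = 82/3]
2. A_y = -13/3  [AC · DB = -181/3 ∩ 2·signedArea(ADB) = 82/3]
   → A = (-14/3, -13/3)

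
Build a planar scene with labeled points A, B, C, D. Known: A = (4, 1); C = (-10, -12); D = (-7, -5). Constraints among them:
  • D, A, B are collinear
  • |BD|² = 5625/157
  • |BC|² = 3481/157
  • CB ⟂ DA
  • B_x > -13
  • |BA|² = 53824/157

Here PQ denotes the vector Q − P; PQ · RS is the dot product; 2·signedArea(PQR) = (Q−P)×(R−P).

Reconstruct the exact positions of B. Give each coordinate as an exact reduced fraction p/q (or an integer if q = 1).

B = (-1924/157, -1235/157)

1. B_x = -1924/157  [D, A, B are collinear ∩ CB ⟂ DA]
2. B_y = -1235/157  [D, A, B are collinear ∩ CB ⟂ DA]
   → B = (-1924/157, -1235/157)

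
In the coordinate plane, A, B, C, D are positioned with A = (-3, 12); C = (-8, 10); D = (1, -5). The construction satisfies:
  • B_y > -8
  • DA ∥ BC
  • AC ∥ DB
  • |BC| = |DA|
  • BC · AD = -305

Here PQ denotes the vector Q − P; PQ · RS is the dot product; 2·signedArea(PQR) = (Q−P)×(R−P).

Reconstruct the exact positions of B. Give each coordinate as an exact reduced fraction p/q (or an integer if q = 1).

1. B_x = -4  [DA ∥ BC ∩ AC ∥ DB]
2. B_y = -7  [DA ∥ BC ∩ AC ∥ DB]
   → B = (-4, -7)

B = (-4, -7)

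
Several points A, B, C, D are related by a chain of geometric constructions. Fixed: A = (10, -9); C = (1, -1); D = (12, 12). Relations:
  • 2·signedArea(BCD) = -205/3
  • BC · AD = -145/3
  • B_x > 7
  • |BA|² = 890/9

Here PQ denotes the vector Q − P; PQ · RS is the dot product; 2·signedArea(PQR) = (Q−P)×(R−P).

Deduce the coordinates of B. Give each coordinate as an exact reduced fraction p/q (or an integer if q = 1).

1. B_x = 23/3  [2·signedArea(BCD) = -205/3 ∩ BC · AD = -145/3]
2. B_y = 2/3  [2·signedArea(BCD) = -205/3 ∩ BC · AD = -145/3]
   → B = (23/3, 2/3)

B = (23/3, 2/3)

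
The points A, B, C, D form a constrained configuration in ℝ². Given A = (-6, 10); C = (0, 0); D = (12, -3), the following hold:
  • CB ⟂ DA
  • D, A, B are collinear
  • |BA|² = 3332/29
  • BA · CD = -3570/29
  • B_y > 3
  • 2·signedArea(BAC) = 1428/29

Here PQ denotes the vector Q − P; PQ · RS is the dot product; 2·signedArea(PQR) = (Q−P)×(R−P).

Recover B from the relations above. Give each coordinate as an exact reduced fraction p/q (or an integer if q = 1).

1. B_x = 78/29  [D, A, B are collinear ∩ CB ⟂ DA]
2. B_y = 108/29  [D, A, B are collinear ∩ CB ⟂ DA]
   → B = (78/29, 108/29)

B = (78/29, 108/29)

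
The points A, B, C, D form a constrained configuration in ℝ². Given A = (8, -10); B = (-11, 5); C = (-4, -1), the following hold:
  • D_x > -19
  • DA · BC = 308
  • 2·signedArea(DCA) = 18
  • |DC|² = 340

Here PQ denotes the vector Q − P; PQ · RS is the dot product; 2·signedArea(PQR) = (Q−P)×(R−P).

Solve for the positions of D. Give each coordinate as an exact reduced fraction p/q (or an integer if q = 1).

D = (-18, 11)

1. D_x = -18  [2·signedArea(DCA) = 18 ∩ DA · BC = 308]
2. D_y = 11  [2·signedArea(DCA) = 18 ∩ DA · BC = 308]
   → D = (-18, 11)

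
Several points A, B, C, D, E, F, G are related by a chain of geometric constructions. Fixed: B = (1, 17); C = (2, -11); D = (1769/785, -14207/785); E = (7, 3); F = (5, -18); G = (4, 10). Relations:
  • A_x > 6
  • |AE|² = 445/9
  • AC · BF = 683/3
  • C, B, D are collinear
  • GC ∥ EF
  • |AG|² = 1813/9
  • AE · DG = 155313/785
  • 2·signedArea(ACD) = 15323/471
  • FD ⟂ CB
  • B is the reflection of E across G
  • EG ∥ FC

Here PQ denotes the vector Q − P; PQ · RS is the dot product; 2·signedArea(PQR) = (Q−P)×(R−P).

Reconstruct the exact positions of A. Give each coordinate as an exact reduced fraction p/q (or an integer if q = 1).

1. A_x = 19/3  [AC · BF = 683/3 ∩ AE · DG = 155313/785]
2. A_y = -4  [AC · BF = 683/3 ∩ AE · DG = 155313/785]
   → A = (19/3, -4)

A = (19/3, -4)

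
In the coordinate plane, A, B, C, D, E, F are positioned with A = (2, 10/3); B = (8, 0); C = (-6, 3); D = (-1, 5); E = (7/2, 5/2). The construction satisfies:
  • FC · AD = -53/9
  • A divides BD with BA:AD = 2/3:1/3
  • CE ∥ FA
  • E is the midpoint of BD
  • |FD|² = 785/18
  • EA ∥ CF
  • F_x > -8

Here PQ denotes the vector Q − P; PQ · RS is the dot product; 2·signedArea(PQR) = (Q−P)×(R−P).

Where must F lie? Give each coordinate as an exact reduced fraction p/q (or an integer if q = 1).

1. F_x = -15/2  [CE ∥ FA ∩ EA ∥ CF]
2. F_y = 23/6  [CE ∥ FA ∩ EA ∥ CF]
   → F = (-15/2, 23/6)

F = (-15/2, 23/6)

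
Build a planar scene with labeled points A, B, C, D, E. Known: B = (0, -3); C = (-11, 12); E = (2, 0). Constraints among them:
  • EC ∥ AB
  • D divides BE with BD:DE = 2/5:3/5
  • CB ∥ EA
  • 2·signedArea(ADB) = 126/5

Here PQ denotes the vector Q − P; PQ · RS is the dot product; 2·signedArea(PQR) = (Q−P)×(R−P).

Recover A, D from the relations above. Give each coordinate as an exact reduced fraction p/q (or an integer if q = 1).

1. A_x = 13  [EC ∥ AB ∩ CB ∥ EA]
2. A_y = -15  [EC ∥ AB ∩ CB ∥ EA]
   → A = (13, -15)
3. D_x = 4/5  [D divides BE with BD:DE = 2/5:3/5]
4. D_y = -9/5  [D divides BE with BD:DE = 2/5:3/5]
   → D = (4/5, -9/5)

A = (13, -15)
D = (4/5, -9/5)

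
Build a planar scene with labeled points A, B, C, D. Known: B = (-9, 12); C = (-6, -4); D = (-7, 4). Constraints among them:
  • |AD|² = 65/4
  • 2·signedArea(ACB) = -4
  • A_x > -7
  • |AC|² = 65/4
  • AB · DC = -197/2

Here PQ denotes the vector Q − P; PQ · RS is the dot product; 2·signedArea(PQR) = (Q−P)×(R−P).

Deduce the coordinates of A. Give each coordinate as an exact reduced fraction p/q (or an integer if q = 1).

A = (-13/2, 0)

1. A_x = -13/2  [2·signedArea(ACB) = -4 ∩ AB · DC = -197/2]
2. A_y = 0  [2·signedArea(ACB) = -4 ∩ AB · DC = -197/2]
   → A = (-13/2, 0)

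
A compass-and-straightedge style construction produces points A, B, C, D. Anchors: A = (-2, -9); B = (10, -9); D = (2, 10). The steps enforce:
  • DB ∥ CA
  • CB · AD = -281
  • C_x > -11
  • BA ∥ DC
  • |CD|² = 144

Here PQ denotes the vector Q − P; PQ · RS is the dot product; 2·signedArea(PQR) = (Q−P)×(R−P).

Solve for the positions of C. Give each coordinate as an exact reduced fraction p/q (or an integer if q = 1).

1. C_x = -10  [DB ∥ CA ∩ BA ∥ DC]
2. C_y = 10  [DB ∥ CA ∩ BA ∥ DC]
   → C = (-10, 10)

C = (-10, 10)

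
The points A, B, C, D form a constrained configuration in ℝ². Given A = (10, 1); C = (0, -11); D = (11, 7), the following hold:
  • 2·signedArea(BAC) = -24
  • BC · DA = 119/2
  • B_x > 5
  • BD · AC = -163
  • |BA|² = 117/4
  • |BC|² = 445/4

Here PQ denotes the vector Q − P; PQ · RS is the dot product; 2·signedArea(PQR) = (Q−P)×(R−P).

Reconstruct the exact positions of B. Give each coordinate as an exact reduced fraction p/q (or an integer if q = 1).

B = (11/2, -2)

1. B_x = 11/2  [2·signedArea(BAC) = -24 ∩ BD · AC = -163]
2. B_y = -2  [2·signedArea(BAC) = -24 ∩ BD · AC = -163]
   → B = (11/2, -2)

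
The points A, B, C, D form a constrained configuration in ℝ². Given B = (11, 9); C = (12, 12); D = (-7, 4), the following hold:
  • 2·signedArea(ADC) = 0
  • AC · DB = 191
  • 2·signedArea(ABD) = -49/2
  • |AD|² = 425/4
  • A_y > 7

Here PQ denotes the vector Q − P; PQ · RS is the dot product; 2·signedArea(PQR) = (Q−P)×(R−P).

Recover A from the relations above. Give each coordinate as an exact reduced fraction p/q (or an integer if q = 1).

1. A_x = 5/2  [2·signedArea(ADC) = 0 ∩ 2·signedArea(ABD) = -49/2]
2. A_y = 8  [2·signedArea(ADC) = 0 ∩ 2·signedArea(ABD) = -49/2]
   → A = (5/2, 8)

A = (5/2, 8)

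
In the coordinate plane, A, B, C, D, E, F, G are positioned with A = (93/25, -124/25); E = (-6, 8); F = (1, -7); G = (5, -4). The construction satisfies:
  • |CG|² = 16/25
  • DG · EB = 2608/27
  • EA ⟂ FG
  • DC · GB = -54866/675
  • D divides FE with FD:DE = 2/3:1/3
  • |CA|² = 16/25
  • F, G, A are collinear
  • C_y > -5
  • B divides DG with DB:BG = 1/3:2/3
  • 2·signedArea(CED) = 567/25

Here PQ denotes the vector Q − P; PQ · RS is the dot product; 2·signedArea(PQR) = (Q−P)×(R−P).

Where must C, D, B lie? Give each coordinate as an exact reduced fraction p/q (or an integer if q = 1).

1. D_x = -11/3  [D divides FE with FD:DE = 2/3:1/3]
2. D_y = 3  [D divides FE with FD:DE = 2/3:1/3]
   → D = (-11/3, 3)
3. B_x = -7/9  [B divides DG with DB:BG = 1/3:2/3]
4. B_y = 2/3  [B divides DG with DB:BG = 1/3:2/3]
   → B = (-7/9, 2/3)
5. C_x = 109/25  [2·signedArea(CED) = 567/25 ∩ DC · GB = -54866/675]
6. C_y = -112/25  [2·signedArea(CED) = 567/25 ∩ DC · GB = -54866/675]
   → C = (109/25, -112/25)

B = (-7/9, 2/3)
C = (109/25, -112/25)
D = (-11/3, 3)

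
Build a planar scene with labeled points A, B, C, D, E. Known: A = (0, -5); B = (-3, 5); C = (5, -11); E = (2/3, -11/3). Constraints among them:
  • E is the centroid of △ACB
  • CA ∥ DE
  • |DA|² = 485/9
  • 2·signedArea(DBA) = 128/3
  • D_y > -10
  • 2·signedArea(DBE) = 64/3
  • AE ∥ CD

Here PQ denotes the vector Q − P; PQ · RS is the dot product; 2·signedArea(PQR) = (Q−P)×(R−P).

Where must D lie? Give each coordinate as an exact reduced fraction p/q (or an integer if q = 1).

D = (17/3, -29/3)

1. D_x = 17/3  [CA ∥ DE ∩ AE ∥ CD]
2. D_y = -29/3  [CA ∥ DE ∩ AE ∥ CD]
   → D = (17/3, -29/3)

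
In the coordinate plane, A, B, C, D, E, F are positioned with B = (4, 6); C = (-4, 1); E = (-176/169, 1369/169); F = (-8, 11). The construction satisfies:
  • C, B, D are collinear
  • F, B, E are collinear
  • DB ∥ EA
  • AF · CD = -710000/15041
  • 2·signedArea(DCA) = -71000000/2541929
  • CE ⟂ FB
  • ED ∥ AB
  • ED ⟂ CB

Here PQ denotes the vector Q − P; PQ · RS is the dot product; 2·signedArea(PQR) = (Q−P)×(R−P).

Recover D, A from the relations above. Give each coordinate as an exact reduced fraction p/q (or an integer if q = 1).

1. D_x = 19836/15041  [C, B, D are collinear ∩ ED ⟂ CB]
2. D_y = 65041/15041  [C, B, D are collinear ∩ ED ⟂ CB]
   → D = (19836/15041, 65041/15041)
3. A_x = 24664/15041  [ED ∥ AB ∩ DB ∥ EA]
4. A_y = 147046/15041  [ED ∥ AB ∩ DB ∥ EA]
   → A = (24664/15041, 147046/15041)

A = (24664/15041, 147046/15041)
D = (19836/15041, 65041/15041)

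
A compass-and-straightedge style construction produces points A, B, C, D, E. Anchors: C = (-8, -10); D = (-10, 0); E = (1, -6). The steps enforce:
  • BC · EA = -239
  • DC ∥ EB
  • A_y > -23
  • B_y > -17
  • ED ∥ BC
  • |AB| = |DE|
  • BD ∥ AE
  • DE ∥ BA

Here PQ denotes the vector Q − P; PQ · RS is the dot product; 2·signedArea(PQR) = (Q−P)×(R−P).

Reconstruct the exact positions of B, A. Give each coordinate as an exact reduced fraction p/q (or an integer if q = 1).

A = (14, -22)
B = (3, -16)

1. B_x = 3  [ED ∥ BC ∩ DC ∥ EB]
2. B_y = -16  [ED ∥ BC ∩ DC ∥ EB]
   → B = (3, -16)
3. A_x = 14  [BD ∥ AE ∩ DE ∥ BA]
4. A_y = -22  [BD ∥ AE ∩ DE ∥ BA]
   → A = (14, -22)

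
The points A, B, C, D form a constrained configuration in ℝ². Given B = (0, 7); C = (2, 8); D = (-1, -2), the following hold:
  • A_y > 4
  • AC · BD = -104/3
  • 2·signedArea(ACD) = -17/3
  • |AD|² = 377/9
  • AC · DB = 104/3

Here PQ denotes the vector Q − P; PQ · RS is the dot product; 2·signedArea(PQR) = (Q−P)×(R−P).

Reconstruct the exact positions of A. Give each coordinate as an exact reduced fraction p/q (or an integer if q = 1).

A = (1/3, 13/3)

1. A_x = 1/3  [AC · DB = 104/3 ∩ 2·signedArea(ACD) = -17/3]
2. A_y = 13/3  [AC · DB = 104/3 ∩ 2·signedArea(ACD) = -17/3]
   → A = (1/3, 13/3)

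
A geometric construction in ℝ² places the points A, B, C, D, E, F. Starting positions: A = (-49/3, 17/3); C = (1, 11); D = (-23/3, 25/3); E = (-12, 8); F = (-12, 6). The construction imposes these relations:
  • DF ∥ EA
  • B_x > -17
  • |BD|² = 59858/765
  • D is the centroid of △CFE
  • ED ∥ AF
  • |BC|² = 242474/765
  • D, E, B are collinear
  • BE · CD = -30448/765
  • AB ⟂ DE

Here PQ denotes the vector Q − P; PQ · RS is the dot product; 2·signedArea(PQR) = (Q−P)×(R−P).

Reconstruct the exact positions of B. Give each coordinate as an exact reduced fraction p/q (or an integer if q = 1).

B = (-4204/255, 1952/255)

1. B_x = -4204/255  [D, E, B are collinear ∩ AB ⟂ DE]
2. B_y = 1952/255  [D, E, B are collinear ∩ AB ⟂ DE]
   → B = (-4204/255, 1952/255)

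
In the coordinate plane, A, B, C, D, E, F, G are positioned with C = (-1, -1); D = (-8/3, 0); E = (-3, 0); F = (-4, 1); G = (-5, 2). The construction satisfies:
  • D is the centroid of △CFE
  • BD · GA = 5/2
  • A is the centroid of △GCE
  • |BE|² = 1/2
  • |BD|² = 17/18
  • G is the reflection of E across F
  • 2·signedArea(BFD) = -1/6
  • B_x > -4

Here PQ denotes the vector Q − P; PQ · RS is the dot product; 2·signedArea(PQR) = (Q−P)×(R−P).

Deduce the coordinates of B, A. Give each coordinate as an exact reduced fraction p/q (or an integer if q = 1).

A = (-3, 1/3)
B = (-7/2, 1/2)

1. A_x = -3  [A is the centroid of △GCE]
2. A_y = 1/3  [A is the centroid of △GCE]
   → A = (-3, 1/3)
3. B_x = -7/2  [2·signedArea(BFD) = -1/6 ∩ BD · GA = 5/2]
4. B_y = 1/2  [2·signedArea(BFD) = -1/6 ∩ BD · GA = 5/2]
   → B = (-7/2, 1/2)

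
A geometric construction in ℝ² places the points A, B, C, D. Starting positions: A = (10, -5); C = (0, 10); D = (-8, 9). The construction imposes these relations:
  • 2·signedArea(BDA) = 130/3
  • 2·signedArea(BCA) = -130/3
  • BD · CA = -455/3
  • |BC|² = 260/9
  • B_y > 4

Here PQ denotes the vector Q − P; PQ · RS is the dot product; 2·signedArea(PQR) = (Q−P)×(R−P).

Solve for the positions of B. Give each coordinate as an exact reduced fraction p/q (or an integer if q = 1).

1. B_x = 2/3  [2·signedArea(BCA) = -130/3 ∩ BD · CA = -455/3]
2. B_y = 14/3  [2·signedArea(BCA) = -130/3 ∩ BD · CA = -455/3]
   → B = (2/3, 14/3)

B = (2/3, 14/3)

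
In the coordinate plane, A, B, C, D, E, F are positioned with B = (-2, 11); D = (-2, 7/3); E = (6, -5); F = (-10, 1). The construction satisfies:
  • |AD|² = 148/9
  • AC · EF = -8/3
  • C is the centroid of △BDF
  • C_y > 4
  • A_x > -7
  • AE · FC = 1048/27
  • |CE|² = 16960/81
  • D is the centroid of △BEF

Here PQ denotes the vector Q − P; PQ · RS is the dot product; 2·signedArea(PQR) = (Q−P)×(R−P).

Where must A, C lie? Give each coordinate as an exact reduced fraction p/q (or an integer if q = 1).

A = (-6, 5/3)
C = (-14/3, 43/9)

1. C_x = -14/3  [C is the centroid of △BDF]
2. C_y = 43/9  [C is the centroid of △BDF]
   → C = (-14/3, 43/9)
3. A_x = -6  [AC · EF = -8/3 ∩ AE · FC = 1048/27]
4. A_y = 5/3  [AC · EF = -8/3 ∩ AE · FC = 1048/27]
   → A = (-6, 5/3)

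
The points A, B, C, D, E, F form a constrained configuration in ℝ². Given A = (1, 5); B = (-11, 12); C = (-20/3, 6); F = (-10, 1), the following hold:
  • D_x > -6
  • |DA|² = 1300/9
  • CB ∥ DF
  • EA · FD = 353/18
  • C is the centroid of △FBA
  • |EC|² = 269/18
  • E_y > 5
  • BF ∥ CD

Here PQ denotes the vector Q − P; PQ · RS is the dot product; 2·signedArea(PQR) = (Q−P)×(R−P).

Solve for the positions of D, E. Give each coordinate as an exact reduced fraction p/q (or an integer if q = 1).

1. D_x = -17/3  [CB ∥ DF ∩ BF ∥ CD]
2. D_y = -5  [CB ∥ DF ∩ BF ∥ CD]
   → D = (-17/3, -5)
3. E_x = -17/6  [line -13/3·x + 6·y + -815/18 = 0 ∩ |EC|² = 269/18]
4. E_y = 11/2  [line -13/3·x + 6·y + -815/18 = 0 ∩ |EC|² = 269/18]
   → E = (-17/6, 11/2)

D = (-17/3, -5)
E = (-17/6, 11/2)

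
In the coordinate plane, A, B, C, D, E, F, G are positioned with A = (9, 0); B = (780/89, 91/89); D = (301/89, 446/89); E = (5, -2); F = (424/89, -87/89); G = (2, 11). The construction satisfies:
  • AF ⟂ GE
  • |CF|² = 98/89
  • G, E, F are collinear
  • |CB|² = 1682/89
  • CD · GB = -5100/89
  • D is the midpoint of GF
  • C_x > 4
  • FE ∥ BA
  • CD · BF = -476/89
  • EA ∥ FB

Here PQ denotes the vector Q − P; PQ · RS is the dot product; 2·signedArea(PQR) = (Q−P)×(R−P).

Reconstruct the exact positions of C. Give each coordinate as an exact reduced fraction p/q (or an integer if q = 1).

1. C_x = 403/89  [CD · BF = -476/89 ∩ CD · GB = -5100/89]
2. C_y = 4/89  [CD · BF = -476/89 ∩ CD · GB = -5100/89]
   → C = (403/89, 4/89)

C = (403/89, 4/89)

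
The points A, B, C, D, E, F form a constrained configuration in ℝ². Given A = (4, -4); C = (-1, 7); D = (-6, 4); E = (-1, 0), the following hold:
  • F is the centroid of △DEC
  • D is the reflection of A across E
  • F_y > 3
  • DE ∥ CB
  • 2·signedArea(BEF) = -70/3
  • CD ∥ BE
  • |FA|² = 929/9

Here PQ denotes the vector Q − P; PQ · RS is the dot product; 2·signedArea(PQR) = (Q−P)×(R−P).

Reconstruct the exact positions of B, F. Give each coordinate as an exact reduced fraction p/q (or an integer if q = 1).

1. B_x = 4  [CD ∥ BE ∩ DE ∥ CB]
2. B_y = 3  [CD ∥ BE ∩ DE ∥ CB]
   → B = (4, 3)
3. F_x = -8/3  [F is the centroid of △DEC]
4. F_y = 11/3  [F is the centroid of △DEC]
   → F = (-8/3, 11/3)

B = (4, 3)
F = (-8/3, 11/3)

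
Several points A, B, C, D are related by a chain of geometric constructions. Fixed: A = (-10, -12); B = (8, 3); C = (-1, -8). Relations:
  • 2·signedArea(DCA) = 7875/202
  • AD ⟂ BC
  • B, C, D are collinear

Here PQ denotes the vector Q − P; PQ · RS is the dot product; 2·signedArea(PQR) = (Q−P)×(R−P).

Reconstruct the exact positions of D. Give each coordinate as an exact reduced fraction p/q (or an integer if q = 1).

1. D_x = -1327/202  [B, C, D are collinear ∩ AD ⟂ BC]
2. D_y = -2991/202  [B, C, D are collinear ∩ AD ⟂ BC]
   → D = (-1327/202, -2991/202)

D = (-1327/202, -2991/202)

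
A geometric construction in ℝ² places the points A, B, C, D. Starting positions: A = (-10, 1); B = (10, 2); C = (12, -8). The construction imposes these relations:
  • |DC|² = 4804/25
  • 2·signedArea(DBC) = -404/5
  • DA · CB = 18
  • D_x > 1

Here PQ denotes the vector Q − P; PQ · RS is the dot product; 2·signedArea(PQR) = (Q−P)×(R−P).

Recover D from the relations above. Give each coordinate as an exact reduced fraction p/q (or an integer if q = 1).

D = (2, 8/5)

1. D_x = 2  [DA · CB = 18 ∩ 2·signedArea(DBC) = -404/5]
2. D_y = 8/5  [DA · CB = 18 ∩ 2·signedArea(DBC) = -404/5]
   → D = (2, 8/5)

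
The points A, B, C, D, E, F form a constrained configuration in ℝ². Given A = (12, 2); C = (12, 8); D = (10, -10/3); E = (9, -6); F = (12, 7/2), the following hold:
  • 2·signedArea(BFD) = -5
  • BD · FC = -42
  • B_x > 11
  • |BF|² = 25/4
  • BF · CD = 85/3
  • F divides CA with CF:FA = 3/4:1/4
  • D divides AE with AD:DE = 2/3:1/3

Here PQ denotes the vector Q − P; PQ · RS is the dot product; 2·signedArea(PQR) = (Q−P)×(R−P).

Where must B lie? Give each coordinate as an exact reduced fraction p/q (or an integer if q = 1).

1. B_x = 12  [BF · CD = 85/3 ∩ 2·signedArea(BFD) = -5]
2. B_y = 6  [BF · CD = 85/3 ∩ 2·signedArea(BFD) = -5]
   → B = (12, 6)

B = (12, 6)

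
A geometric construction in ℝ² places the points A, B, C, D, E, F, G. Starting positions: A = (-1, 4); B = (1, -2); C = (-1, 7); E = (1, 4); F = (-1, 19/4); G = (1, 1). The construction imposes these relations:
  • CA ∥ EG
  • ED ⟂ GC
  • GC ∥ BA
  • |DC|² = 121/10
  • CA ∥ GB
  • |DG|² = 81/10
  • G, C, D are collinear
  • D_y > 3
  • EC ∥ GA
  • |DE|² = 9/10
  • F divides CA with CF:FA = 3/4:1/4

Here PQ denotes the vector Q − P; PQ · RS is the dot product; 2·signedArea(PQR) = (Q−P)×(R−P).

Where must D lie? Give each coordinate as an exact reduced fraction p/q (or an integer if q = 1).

1. D_x = 1/10  [G, C, D are collinear ∩ ED ⟂ GC]
2. D_y = 37/10  [G, C, D are collinear ∩ ED ⟂ GC]
   → D = (1/10, 37/10)

D = (1/10, 37/10)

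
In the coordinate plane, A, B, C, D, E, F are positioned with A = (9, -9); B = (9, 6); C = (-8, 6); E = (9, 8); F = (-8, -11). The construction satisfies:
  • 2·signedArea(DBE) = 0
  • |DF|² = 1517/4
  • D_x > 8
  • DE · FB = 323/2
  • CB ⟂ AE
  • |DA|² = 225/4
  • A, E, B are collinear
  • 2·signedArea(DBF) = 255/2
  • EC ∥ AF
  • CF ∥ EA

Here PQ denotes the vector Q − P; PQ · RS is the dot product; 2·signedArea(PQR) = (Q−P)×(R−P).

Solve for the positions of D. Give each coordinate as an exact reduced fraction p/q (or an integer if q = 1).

D = (9, -3/2)

1. D_x = 9  [2·signedArea(DBE) = 0 ∩ DE · FB = 323/2]
2. D_y = -3/2  [2·signedArea(DBE) = 0 ∩ DE · FB = 323/2]
   → D = (9, -3/2)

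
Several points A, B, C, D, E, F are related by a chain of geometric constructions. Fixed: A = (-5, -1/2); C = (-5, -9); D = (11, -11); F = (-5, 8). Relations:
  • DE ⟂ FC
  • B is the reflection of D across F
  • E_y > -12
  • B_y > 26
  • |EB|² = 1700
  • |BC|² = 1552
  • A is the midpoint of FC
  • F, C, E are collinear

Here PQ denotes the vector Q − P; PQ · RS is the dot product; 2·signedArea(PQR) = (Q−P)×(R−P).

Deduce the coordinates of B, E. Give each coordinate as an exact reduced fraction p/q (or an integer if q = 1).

B = (-21, 27)
E = (-5, -11)

1. B_x = -21  [B is the reflection of D across F]
2. B_y = 27  [B is the reflection of D across F]
   → B = (-21, 27)
3. E_x = -5  [F, C, E are collinear ∩ DE ⟂ FC]
4. E_y = -11  [F, C, E are collinear ∩ DE ⟂ FC]
   → E = (-5, -11)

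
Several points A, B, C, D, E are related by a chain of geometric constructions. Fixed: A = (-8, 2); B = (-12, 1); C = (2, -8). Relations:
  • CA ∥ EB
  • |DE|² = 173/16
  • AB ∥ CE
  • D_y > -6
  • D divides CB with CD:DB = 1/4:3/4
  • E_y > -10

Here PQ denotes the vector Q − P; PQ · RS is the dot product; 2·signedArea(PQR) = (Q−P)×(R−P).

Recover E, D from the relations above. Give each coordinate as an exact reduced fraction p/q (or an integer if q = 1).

D = (-3/2, -23/4)
E = (-2, -9)

1. E_x = -2  [CA ∥ EB ∩ AB ∥ CE]
2. E_y = -9  [CA ∥ EB ∩ AB ∥ CE]
   → E = (-2, -9)
3. D_x = -3/2  [D divides CB with CD:DB = 1/4:3/4]
4. D_y = -23/4  [D divides CB with CD:DB = 1/4:3/4]
   → D = (-3/2, -23/4)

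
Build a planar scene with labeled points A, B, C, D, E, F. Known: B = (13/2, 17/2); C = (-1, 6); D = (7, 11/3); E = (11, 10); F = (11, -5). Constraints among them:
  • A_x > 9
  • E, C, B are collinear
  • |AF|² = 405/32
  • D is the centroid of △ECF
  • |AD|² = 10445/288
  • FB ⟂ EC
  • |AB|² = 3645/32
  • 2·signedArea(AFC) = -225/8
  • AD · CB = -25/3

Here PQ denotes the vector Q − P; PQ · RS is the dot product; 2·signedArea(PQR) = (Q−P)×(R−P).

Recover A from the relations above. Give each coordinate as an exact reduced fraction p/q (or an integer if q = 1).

A = (79/8, -13/8)

1. A_x = 79/8  [AD · CB = -25/3 ∩ 2·signedArea(AFC) = -225/8]
2. A_y = -13/8  [AD · CB = -25/3 ∩ 2·signedArea(AFC) = -225/8]
   → A = (79/8, -13/8)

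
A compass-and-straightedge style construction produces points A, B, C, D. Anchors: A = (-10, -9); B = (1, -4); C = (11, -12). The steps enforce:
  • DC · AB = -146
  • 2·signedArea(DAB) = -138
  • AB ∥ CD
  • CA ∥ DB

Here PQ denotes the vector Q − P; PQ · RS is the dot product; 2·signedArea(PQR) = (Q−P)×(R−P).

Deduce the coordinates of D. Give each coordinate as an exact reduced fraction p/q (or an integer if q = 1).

D = (22, -7)

1. D_x = 22  [CA ∥ DB ∩ AB ∥ CD]
2. D_y = -7  [CA ∥ DB ∩ AB ∥ CD]
   → D = (22, -7)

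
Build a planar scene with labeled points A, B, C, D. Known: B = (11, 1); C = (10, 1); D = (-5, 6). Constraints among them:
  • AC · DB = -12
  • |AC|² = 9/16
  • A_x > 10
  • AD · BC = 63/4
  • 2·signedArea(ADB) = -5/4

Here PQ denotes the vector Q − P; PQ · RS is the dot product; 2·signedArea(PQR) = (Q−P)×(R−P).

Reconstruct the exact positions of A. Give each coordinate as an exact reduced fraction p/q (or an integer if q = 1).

1. A_x = 43/4  [2·signedArea(ADB) = -5/4 ∩ AC · DB = -12]
2. A_y = 1  [2·signedArea(ADB) = -5/4 ∩ AC · DB = -12]
   → A = (43/4, 1)

A = (43/4, 1)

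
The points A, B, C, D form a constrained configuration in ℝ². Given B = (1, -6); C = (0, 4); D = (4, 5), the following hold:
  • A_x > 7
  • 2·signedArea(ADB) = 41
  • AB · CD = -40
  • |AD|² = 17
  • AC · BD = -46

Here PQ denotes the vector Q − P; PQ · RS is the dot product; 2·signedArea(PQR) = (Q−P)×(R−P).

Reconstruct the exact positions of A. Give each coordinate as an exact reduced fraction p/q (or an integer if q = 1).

A = (8, 6)

1. A_x = 8  [AB · CD = -40 ∩ 2·signedArea(ADB) = 41]
2. A_y = 6  [AB · CD = -40 ∩ 2·signedArea(ADB) = 41]
   → A = (8, 6)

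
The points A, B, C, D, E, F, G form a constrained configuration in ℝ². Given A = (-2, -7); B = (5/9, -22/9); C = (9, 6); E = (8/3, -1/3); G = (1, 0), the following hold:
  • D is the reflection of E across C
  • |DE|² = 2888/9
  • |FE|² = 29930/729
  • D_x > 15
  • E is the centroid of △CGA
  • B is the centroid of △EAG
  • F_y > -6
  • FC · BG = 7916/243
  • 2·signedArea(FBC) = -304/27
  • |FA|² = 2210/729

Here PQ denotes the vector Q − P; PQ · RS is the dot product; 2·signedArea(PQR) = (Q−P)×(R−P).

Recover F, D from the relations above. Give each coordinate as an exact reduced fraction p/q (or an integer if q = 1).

1. F_x = -31/27  [FC · BG = 7916/243 ∩ 2·signedArea(FBC) = -304/27]
2. F_y = -148/27  [FC · BG = 7916/243 ∩ 2·signedArea(FBC) = -304/27]
   → F = (-31/27, -148/27)
3. D_x = 46/3  [D is the reflection of E across C]
4. D_y = 37/3  [D is the reflection of E across C]
   → D = (46/3, 37/3)

D = (46/3, 37/3)
F = (-31/27, -148/27)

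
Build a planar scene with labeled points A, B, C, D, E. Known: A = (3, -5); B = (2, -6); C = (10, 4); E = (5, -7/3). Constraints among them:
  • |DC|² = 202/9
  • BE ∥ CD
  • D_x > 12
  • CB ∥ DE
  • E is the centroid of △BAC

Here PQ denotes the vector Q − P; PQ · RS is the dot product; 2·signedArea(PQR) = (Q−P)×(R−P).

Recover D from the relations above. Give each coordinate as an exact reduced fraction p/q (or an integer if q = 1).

D = (13, 23/3)

1. D_x = 13  [CB ∥ DE ∩ BE ∥ CD]
2. D_y = 23/3  [CB ∥ DE ∩ BE ∥ CD]
   → D = (13, 23/3)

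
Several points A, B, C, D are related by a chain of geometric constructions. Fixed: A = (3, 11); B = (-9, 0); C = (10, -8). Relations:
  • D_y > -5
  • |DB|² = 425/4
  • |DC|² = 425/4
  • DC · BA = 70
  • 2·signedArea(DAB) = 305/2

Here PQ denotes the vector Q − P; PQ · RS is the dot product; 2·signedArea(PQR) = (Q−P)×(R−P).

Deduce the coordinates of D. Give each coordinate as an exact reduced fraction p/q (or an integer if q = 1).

1. D_x = 1/2  [DC · BA = 70 ∩ 2·signedArea(DAB) = 305/2]
2. D_y = -4  [DC · BA = 70 ∩ 2·signedArea(DAB) = 305/2]
   → D = (1/2, -4)

D = (1/2, -4)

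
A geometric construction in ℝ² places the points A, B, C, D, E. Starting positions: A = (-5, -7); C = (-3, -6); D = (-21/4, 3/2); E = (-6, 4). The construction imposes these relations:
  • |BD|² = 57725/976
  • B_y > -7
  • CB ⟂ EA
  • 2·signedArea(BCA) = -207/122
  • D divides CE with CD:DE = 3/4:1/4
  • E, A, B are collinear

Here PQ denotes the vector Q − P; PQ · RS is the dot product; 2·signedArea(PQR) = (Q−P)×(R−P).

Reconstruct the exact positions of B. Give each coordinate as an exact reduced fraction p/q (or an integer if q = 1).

1. B_x = -619/122  [E, A, B are collinear ∩ CB ⟂ EA]
2. B_y = -755/122  [E, A, B are collinear ∩ CB ⟂ EA]
   → B = (-619/122, -755/122)

B = (-619/122, -755/122)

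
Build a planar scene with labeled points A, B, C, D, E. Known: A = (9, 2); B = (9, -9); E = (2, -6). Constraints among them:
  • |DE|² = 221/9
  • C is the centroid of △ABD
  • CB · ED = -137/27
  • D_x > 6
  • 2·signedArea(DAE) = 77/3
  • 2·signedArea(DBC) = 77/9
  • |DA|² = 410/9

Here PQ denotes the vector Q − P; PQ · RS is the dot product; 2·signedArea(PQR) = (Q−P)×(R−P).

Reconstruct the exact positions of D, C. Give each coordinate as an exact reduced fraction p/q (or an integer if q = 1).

1. D_x = 20/3  [line 8·x + -7·y + -251/3 = 0 ∩ |DE|² = 221/9]
2. D_y = -13/3  [line 8·x + -7·y + -251/3 = 0 ∩ |DE|² = 221/9]
   → D = (20/3, -13/3)
3. C_x = 74/9  [2·signedArea(DBC) = 77/9 ∩ C is the centroid of △ABD]
4. C_y = -34/9  [2·signedArea(DBC) = 77/9 ∩ C is the centroid of △ABD]
   → C = (74/9, -34/9)

C = (74/9, -34/9)
D = (20/3, -13/3)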